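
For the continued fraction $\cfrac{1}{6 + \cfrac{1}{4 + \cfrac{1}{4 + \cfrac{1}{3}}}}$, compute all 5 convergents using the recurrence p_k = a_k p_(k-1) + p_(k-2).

Using the convergent recurrence p_i = a_i*p_{i-1} + p_{i-2}, q_i = a_i*q_{i-1} + q_{i-2} with p_{-2}=0, p_{-1}=1, q_{-2}=1, q_{-1}=0:
  i=0: a_0=0, p_0 = 0*1 + 0 = 0, q_0 = 0*0 + 1 = 1.
  i=1: a_1=6, p_1 = 6*0 + 1 = 1, q_1 = 6*1 + 0 = 6.
  i=2: a_2=4, p_2 = 4*1 + 0 = 4, q_2 = 4*6 + 1 = 25.
  i=3: a_3=4, p_3 = 4*4 + 1 = 17, q_3 = 4*25 + 6 = 106.
  i=4: a_4=3, p_4 = 3*17 + 4 = 55, q_4 = 3*106 + 25 = 343.

0/1, 1/6, 4/25, 17/106, 55/343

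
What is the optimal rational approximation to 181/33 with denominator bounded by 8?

Expand x = 181/33 as a continued fraction with the Euclidean algorithm:
  181 = 5*33 + 16, so a_0 = 5.
  33 = 2*16 + 1, so a_1 = 2.
  16 = 16*1 + 0, so a_2 = 16.
so x = [5; 2, 16].
Convergents (p_i = a_i*p_{i-1} + p_{i-2}, q_i = a_i*q_{i-1} + q_{i-2} with p_{-2}=0, p_{-1}=1, q_{-2}=1, q_{-1}=0), until the denominator exceeds 8:
  i=0: a_0=5, p_0 = 5*1 + 0 = 5, q_0 = 5*0 + 1 = 1.
  i=1: a_1=2, p_1 = 2*5 + 1 = 11, q_1 = 2*1 + 0 = 2.
  i=2: a_2=16, p_2 = 16*11 + 5 = 181, q_2 = 16*2 + 1 = 33.
q_2 = 33 > 8, so the last convergent with denominator <= 8 is p_1/q_1 = 11/2.
The closest fraction with denominator <= 8 is either p_1/q_1 or the intermediate fraction (k*p_1 + p_0)/(k*q_1 + q_0) with the largest k >= 1 whose denominator stays <= 8; these approach x as k grows, and every other convergent or intermediate fraction in range is farther away.
Largest k: floor((8 - q_0)/q_1) = floor((8 - 1)/2) = 3.
That gives (3*11 + 5)/(3*2 + 1) = 38/7.
Compare the errors: |x - 11/2| = |181*2 - 11*33|/(33*2) = 1/66, and |x - 38/7| = |181*7 - 38*33|/(33*7) = 13/231.
Cross-multiplying, 1*231 = 231 < 858 = 13*66, so 1/66 is smaller: the convergent 11/2 is closer to x than 38/7.

11/2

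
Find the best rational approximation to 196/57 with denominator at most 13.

31/9

Expand x = 196/57 as a continued fraction with the Euclidean algorithm:
  196 = 3*57 + 25, so a_0 = 3.
  57 = 2*25 + 7, so a_1 = 2.
  25 = 3*7 + 4, so a_2 = 3.
  7 = 1*4 + 3, so a_3 = 1.
  4 = 1*3 + 1, so a_4 = 1.
  3 = 3*1 + 0, so a_5 = 3.
so x = [3; 2, 3, 1, 1, 3].
Convergents (p_i = a_i*p_{i-1} + p_{i-2}, q_i = a_i*q_{i-1} + q_{i-2} with p_{-2}=0, p_{-1}=1, q_{-2}=1, q_{-1}=0), until the denominator exceeds 13:
  i=0: a_0=3, p_0 = 3*1 + 0 = 3, q_0 = 3*0 + 1 = 1.
  i=1: a_1=2, p_1 = 2*3 + 1 = 7, q_1 = 2*1 + 0 = 2.
  i=2: a_2=3, p_2 = 3*7 + 3 = 24, q_2 = 3*2 + 1 = 7.
  i=3: a_3=1, p_3 = 1*24 + 7 = 31, q_3 = 1*7 + 2 = 9.
  i=4: a_4=1, p_4 = 1*31 + 24 = 55, q_4 = 1*9 + 7 = 16.
q_4 = 16 > 13, so the last convergent with denominator <= 13 is p_3/q_3 = 31/9.
The closest fraction with denominator <= 13 is either p_3/q_3 or the intermediate fraction (k*p_3 + p_2)/(k*q_3 + q_2) with the largest k >= 1 whose denominator stays <= 13; these approach x as k grows, and every other convergent or intermediate fraction in range is farther away.
Largest k: floor((13 - q_2)/q_3) = floor((13 - 7)/9) = 0.
Since k = 0, no intermediate fraction beyond p_3/q_3 has denominator <= 13, so the convergent 31/9 is the closest (its error is |196*9 - 31*57|/(57*9) = 3/513).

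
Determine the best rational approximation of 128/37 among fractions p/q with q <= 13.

45/13

Expand x = 128/37 as a continued fraction with the Euclidean algorithm:
  128 = 3*37 + 17, so a_0 = 3.
  37 = 2*17 + 3, so a_1 = 2.
  17 = 5*3 + 2, so a_2 = 5.
  3 = 1*2 + 1, so a_3 = 1.
  2 = 2*1 + 0, so a_4 = 2.
so x = [3; 2, 5, 1, 2].
Convergents (p_i = a_i*p_{i-1} + p_{i-2}, q_i = a_i*q_{i-1} + q_{i-2} with p_{-2}=0, p_{-1}=1, q_{-2}=1, q_{-1}=0), until the denominator exceeds 13:
  i=0: a_0=3, p_0 = 3*1 + 0 = 3, q_0 = 3*0 + 1 = 1.
  i=1: a_1=2, p_1 = 2*3 + 1 = 7, q_1 = 2*1 + 0 = 2.
  i=2: a_2=5, p_2 = 5*7 + 3 = 38, q_2 = 5*2 + 1 = 11.
  i=3: a_3=1, p_3 = 1*38 + 7 = 45, q_3 = 1*11 + 2 = 13.
  i=4: a_4=2, p_4 = 2*45 + 38 = 128, q_4 = 2*13 + 11 = 37.
q_4 = 37 > 13, so the last convergent with denominator <= 13 is p_3/q_3 = 45/13.
The closest fraction with denominator <= 13 is either p_3/q_3 or the intermediate fraction (k*p_3 + p_2)/(k*q_3 + q_2) with the largest k >= 1 whose denominator stays <= 13; these approach x as k grows, and every other convergent or intermediate fraction in range is farther away.
Largest k: floor((13 - q_2)/q_3) = floor((13 - 11)/13) = 0.
Since k = 0, no intermediate fraction beyond p_3/q_3 has denominator <= 13, so the convergent 45/13 is the closest (its error is |128*13 - 45*37|/(37*13) = 1/481).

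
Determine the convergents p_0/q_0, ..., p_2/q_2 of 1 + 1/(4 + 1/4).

Using the convergent recurrence p_i = a_i*p_{i-1} + p_{i-2}, q_i = a_i*q_{i-1} + q_{i-2} with p_{-2}=0, p_{-1}=1, q_{-2}=1, q_{-1}=0:
  i=0: a_0=1, p_0 = 1*1 + 0 = 1, q_0 = 1*0 + 1 = 1.
  i=1: a_1=4, p_1 = 4*1 + 1 = 5, q_1 = 4*1 + 0 = 4.
  i=2: a_2=4, p_2 = 4*5 + 1 = 21, q_2 = 4*4 + 1 = 17.

1/1, 5/4, 21/17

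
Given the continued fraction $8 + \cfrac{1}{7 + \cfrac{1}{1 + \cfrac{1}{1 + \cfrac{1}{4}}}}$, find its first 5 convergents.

Using the convergent recurrence p_i = a_i*p_{i-1} + p_{i-2}, q_i = a_i*q_{i-1} + q_{i-2} with p_{-2}=0, p_{-1}=1, q_{-2}=1, q_{-1}=0:
  i=0: a_0=8, p_0 = 8*1 + 0 = 8, q_0 = 8*0 + 1 = 1.
  i=1: a_1=7, p_1 = 7*8 + 1 = 57, q_1 = 7*1 + 0 = 7.
  i=2: a_2=1, p_2 = 1*57 + 8 = 65, q_2 = 1*7 + 1 = 8.
  i=3: a_3=1, p_3 = 1*65 + 57 = 122, q_3 = 1*8 + 7 = 15.
  i=4: a_4=4, p_4 = 4*122 + 65 = 553, q_4 = 4*15 + 8 = 68.

8/1, 57/7, 65/8, 122/15, 553/68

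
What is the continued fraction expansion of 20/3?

Run the Euclidean algorithm on 20 and 3; the successive quotients are the partial quotients a_0, a_1, ... (each step inverts the fractional part left over by the previous one):
  20 = 6*3 + 2, so a_0 = 6.
  3 = 1*2 + 1, so a_1 = 1.
  2 = 2*1 + 0, so a_2 = 2.
The remainder reaches 0 after 3 divisions, so the expansion has 3 partial quotients, read off in order.

[6; 1, 2]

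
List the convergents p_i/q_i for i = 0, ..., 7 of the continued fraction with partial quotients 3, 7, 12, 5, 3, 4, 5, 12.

Using the convergent recurrence p_i = a_i*p_{i-1} + p_{i-2}, q_i = a_i*q_{i-1} + q_{i-2} with p_{-2}=0, p_{-1}=1, q_{-2}=1, q_{-1}=0:
  i=0: a_0=3, p_0 = 3*1 + 0 = 3, q_0 = 3*0 + 1 = 1.
  i=1: a_1=7, p_1 = 7*3 + 1 = 22, q_1 = 7*1 + 0 = 7.
  i=2: a_2=12, p_2 = 12*22 + 3 = 267, q_2 = 12*7 + 1 = 85.
  i=3: a_3=5, p_3 = 5*267 + 22 = 1357, q_3 = 5*85 + 7 = 432.
  i=4: a_4=3, p_4 = 3*1357 + 267 = 4338, q_4 = 3*432 + 85 = 1381.
  i=5: a_5=4, p_5 = 4*4338 + 1357 = 18709, q_5 = 4*1381 + 432 = 5956.
  i=6: a_6=5, p_6 = 5*18709 + 4338 = 97883, q_6 = 5*5956 + 1381 = 31161.
  i=7: a_7=12, p_7 = 12*97883 + 18709 = 1193305, q_7 = 12*31161 + 5956 = 379888.

3/1, 22/7, 267/85, 1357/432, 4338/1381, 18709/5956, 97883/31161, 1193305/379888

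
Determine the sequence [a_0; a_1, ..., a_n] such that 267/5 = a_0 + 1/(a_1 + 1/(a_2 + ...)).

Run the Euclidean algorithm on 267 and 5; the successive quotients are the partial quotients a_0, a_1, ... (each step inverts the fractional part left over by the previous one):
  267 = 53*5 + 2, so a_0 = 53.
  5 = 2*2 + 1, so a_1 = 2.
  2 = 2*1 + 0, so a_2 = 2.
The remainder reaches 0 after 3 divisions, so the expansion has 3 partial quotients, read off in order.

[53; 2, 2]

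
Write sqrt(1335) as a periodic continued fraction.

[36; (1, 1, 6, 7, 6, 1, 1, 72)]

Write x_i = (sqrt(1335) + m_i)/d_i with (m_0, d_0) = (0, 1). a_0 = floor(sqrt(1335)) = 36, since 36^2 = 1296 <= 1335 < 1369 = 37^2.
Iterate m_{i+1} = d_i*a_i - m_i, d_{i+1} = (1335 - m_{i+1}^2)/d_i, a_{i+1} = floor((a_0 + m_{i+1})/d_{i+1}):
  m_1 = 1*36 - 0 = 36, d_1 = (1335 - 36^2)/1 = 39/1 = 39, a_1 = floor((36 + 36)/39) = 1.
  m_2 = 39*1 - 36 = 3, d_2 = (1335 - 3^2)/39 = 1326/39 = 34, a_2 = floor((36 + 3)/34) = 1.
  m_3 = 34*1 - 3 = 31, d_3 = (1335 - 31^2)/34 = 374/34 = 11, a_3 = floor((36 + 31)/11) = 6.
  m_4 = 11*6 - 31 = 35, d_4 = (1335 - 35^2)/11 = 110/11 = 10, a_4 = floor((36 + 35)/10) = 7.
  m_5 = 10*7 - 35 = 35, d_5 = (1335 - 35^2)/10 = 110/10 = 11, a_5 = floor((36 + 35)/11) = 6.
  m_6 = 11*6 - 35 = 31, d_6 = (1335 - 31^2)/11 = 374/11 = 34, a_6 = floor((36 + 31)/34) = 1.
  m_7 = 34*1 - 31 = 3, d_7 = (1335 - 3^2)/34 = 1326/34 = 39, a_7 = floor((36 + 3)/39) = 1.
  m_8 = 39*1 - 3 = 36, d_8 = (1335 - 36^2)/39 = 39/39 = 1, a_8 = floor((36 + 36)/1) = 72.
  m_9 = 1*72 - 36 = 36, d_9 = (1335 - 36^2)/1 = 39/1 = 39: (m_9, d_9) = (m_1, d_1) = (36, 39), so from here the quotients repeat a_1, ..., a_8; the period length is 8.
Hence the expansion of sqrt(1335) is a_0 = 36 followed by the repeating block 1, 1, 6, 7, 6, 1, 1, 72 (period 8).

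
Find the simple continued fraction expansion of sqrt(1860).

Write x_i = (sqrt(1860) + m_i)/d_i with (m_0, d_0) = (0, 1). a_0 = floor(sqrt(1860)) = 43, since 43^2 = 1849 <= 1860 < 1936 = 44^2.
Iterate m_{i+1} = d_i*a_i - m_i, d_{i+1} = (1860 - m_{i+1}^2)/d_i, a_{i+1} = floor((a_0 + m_{i+1})/d_{i+1}):
  m_1 = 1*43 - 0 = 43, d_1 = (1860 - 43^2)/1 = 11/1 = 11, a_1 = floor((43 + 43)/11) = 7.
  m_2 = 11*7 - 43 = 34, d_2 = (1860 - 34^2)/11 = 704/11 = 64, a_2 = floor((43 + 34)/64) = 1.
  m_3 = 64*1 - 34 = 30, d_3 = (1860 - 30^2)/64 = 960/64 = 15, a_3 = floor((43 + 30)/15) = 4.
  m_4 = 15*4 - 30 = 30, d_4 = (1860 - 30^2)/15 = 960/15 = 64, a_4 = floor((43 + 30)/64) = 1.
  m_5 = 64*1 - 30 = 34, d_5 = (1860 - 34^2)/64 = 704/64 = 11, a_5 = floor((43 + 34)/11) = 7.
  m_6 = 11*7 - 34 = 43, d_6 = (1860 - 43^2)/11 = 11/11 = 1, a_6 = floor((43 + 43)/1) = 86.
  m_7 = 1*86 - 43 = 43, d_7 = (1860 - 43^2)/1 = 11/1 = 11: (m_7, d_7) = (m_1, d_1) = (43, 11), so from here the quotients repeat a_1, ..., a_6; the period length is 6.
Hence the expansion of sqrt(1860) is a_0 = 43 followed by the repeating block 7, 1, 4, 1, 7, 86 (period 6).

[43; (7, 1, 4, 1, 7, 86)]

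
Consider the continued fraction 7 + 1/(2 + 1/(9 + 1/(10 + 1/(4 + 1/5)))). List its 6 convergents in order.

7/1, 15/2, 142/19, 1435/192, 5882/787, 30845/4127

Using the convergent recurrence p_i = a_i*p_{i-1} + p_{i-2}, q_i = a_i*q_{i-1} + q_{i-2} with p_{-2}=0, p_{-1}=1, q_{-2}=1, q_{-1}=0:
  i=0: a_0=7, p_0 = 7*1 + 0 = 7, q_0 = 7*0 + 1 = 1.
  i=1: a_1=2, p_1 = 2*7 + 1 = 15, q_1 = 2*1 + 0 = 2.
  i=2: a_2=9, p_2 = 9*15 + 7 = 142, q_2 = 9*2 + 1 = 19.
  i=3: a_3=10, p_3 = 10*142 + 15 = 1435, q_3 = 10*19 + 2 = 192.
  i=4: a_4=4, p_4 = 4*1435 + 142 = 5882, q_4 = 4*192 + 19 = 787.
  i=5: a_5=5, p_5 = 5*5882 + 1435 = 30845, q_5 = 5*787 + 192 = 4127.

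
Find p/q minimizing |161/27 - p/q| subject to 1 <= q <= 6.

6/1

Expand x = 161/27 as a continued fraction with the Euclidean algorithm:
  161 = 5*27 + 26, so a_0 = 5.
  27 = 1*26 + 1, so a_1 = 1.
  26 = 26*1 + 0, so a_2 = 26.
so x = [5; 1, 26].
Convergents (p_i = a_i*p_{i-1} + p_{i-2}, q_i = a_i*q_{i-1} + q_{i-2} with p_{-2}=0, p_{-1}=1, q_{-2}=1, q_{-1}=0), until the denominator exceeds 6:
  i=0: a_0=5, p_0 = 5*1 + 0 = 5, q_0 = 5*0 + 1 = 1.
  i=1: a_1=1, p_1 = 1*5 + 1 = 6, q_1 = 1*1 + 0 = 1.
  i=2: a_2=26, p_2 = 26*6 + 5 = 161, q_2 = 26*1 + 1 = 27.
q_2 = 27 > 6, so the last convergent with denominator <= 6 is p_1/q_1 = 6/1.
The closest fraction with denominator <= 6 is either p_1/q_1 or the intermediate fraction (k*p_1 + p_0)/(k*q_1 + q_0) with the largest k >= 1 whose denominator stays <= 6; these approach x as k grows, and every other convergent or intermediate fraction in range is farther away.
Largest k: floor((6 - q_0)/q_1) = floor((6 - 1)/1) = 5.
That gives (5*6 + 5)/(5*1 + 1) = 35/6.
Compare the errors: |x - 6/1| = |161*1 - 6*27|/(27*1) = 1/27, and |x - 35/6| = |161*6 - 35*27|/(27*6) = 21/162.
Cross-multiplying, 1*162 = 162 < 567 = 21*27, so 1/27 is smaller: the convergent 6/1 is closer to x than 35/6.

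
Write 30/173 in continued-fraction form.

[0; 5, 1, 3, 3, 2]

Run the Euclidean algorithm on 30 and 173; the successive quotients are the partial quotients a_0, a_1, ... (each step inverts the fractional part left over by the previous one):
  30 = 0*173 + 30, so a_0 = 0.
  173 = 5*30 + 23, so a_1 = 5.
  30 = 1*23 + 7, so a_2 = 1.
  23 = 3*7 + 2, so a_3 = 3.
  7 = 3*2 + 1, so a_4 = 3.
  2 = 2*1 + 0, so a_5 = 2.
The remainder reaches 0 after 6 divisions, so the expansion has 6 partial quotients, read off in order.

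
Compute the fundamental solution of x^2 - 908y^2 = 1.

First expand sqrt(908) as a continued fraction. With x_i = (sqrt(908) + m_i)/d_i and (m_0, d_0) = (0, 1): a_0 = floor(sqrt(908)) = 30, since 30^2 = 900 <= 908 < 961 = 31^2.
Iterate m_{i+1} = d_i*a_i - m_i, d_{i+1} = (908 - m_{i+1}^2)/d_i, a_{i+1} = floor((a_0 + m_{i+1})/d_{i+1}):
  m_1 = 1*30 - 0 = 30, d_1 = (908 - 30^2)/1 = 8/1 = 8, a_1 = floor((30 + 30)/8) = 7.
  m_2 = 8*7 - 30 = 26, d_2 = (908 - 26^2)/8 = 232/8 = 29, a_2 = floor((30 + 26)/29) = 1.
  m_3 = 29*1 - 26 = 3, d_3 = (908 - 3^2)/29 = 899/29 = 31, a_3 = floor((30 + 3)/31) = 1.
  m_4 = 31*1 - 3 = 28, d_4 = (908 - 28^2)/31 = 124/31 = 4, a_4 = floor((30 + 28)/4) = 14.
  m_5 = 4*14 - 28 = 28, d_5 = (908 - 28^2)/4 = 124/4 = 31, a_5 = floor((30 + 28)/31) = 1.
  m_6 = 31*1 - 28 = 3, d_6 = (908 - 3^2)/31 = 899/31 = 29, a_6 = floor((30 + 3)/29) = 1.
  m_7 = 29*1 - 3 = 26, d_7 = (908 - 26^2)/29 = 232/29 = 8, a_7 = floor((30 + 26)/8) = 7.
  m_8 = 8*7 - 26 = 30, d_8 = (908 - 30^2)/8 = 8/8 = 1, a_8 = floor((30 + 30)/1) = 60.
  m_9 = 1*60 - 30 = 30, d_9 = (908 - 30^2)/1 = 8/1 = 8: (m_9, d_9) = (m_1, d_1) = (30, 8), so from here the quotients repeat a_1, ..., a_8; the period length is 8.
So sqrt(908) = [30; (7, 1, 1, 14, 1, 1, 7, 60)] with period length k = 8.
k is even, so the fundamental solution of x^2 - 908y^2 = 1 is (p_{k-1}, q_{k-1}) = (p_7, q_7); compute convergents through index 7.
Convergents (p_i = a_i*p_{i-1} + p_{i-2}, q_i = a_i*q_{i-1} + q_{i-2} with p_{-2}=0, p_{-1}=1, q_{-2}=1, q_{-1}=0):
  i=0: a_0=30, p_0 = 30*1 + 0 = 30, q_0 = 30*0 + 1 = 1.
  i=1: a_1=7, p_1 = 7*30 + 1 = 211, q_1 = 7*1 + 0 = 7.
  i=2: a_2=1, p_2 = 1*211 + 30 = 241, q_2 = 1*7 + 1 = 8.
  i=3: a_3=1, p_3 = 1*241 + 211 = 452, q_3 = 1*8 + 7 = 15.
  i=4: a_4=14, p_4 = 14*452 + 241 = 6569, q_4 = 14*15 + 8 = 218.
  i=5: a_5=1, p_5 = 1*6569 + 452 = 7021, q_5 = 1*218 + 15 = 233.
  i=6: a_6=1, p_6 = 1*7021 + 6569 = 13590, q_6 = 1*233 + 218 = 451.
  i=7: a_7=7, p_7 = 7*13590 + 7021 = 102151, q_7 = 7*451 + 233 = 3390.
Check: 102151^2 - 908*3390^2 = 10434826801 - 10434826800 = 1, so (x, y) = (102151, 3390) solves the equation, and by the theorem it is the least positive solution.

(x, y) = (102151, 3390)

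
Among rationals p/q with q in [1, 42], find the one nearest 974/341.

Expand x = 974/341 as a continued fraction with the Euclidean algorithm:
  974 = 2*341 + 292, so a_0 = 2.
  341 = 1*292 + 49, so a_1 = 1.
  292 = 5*49 + 47, so a_2 = 5.
  49 = 1*47 + 2, so a_3 = 1.
  47 = 23*2 + 1, so a_4 = 23.
  2 = 2*1 + 0, so a_5 = 2.
so x = [2; 1, 5, 1, 23, 2].
Convergents (p_i = a_i*p_{i-1} + p_{i-2}, q_i = a_i*q_{i-1} + q_{i-2} with p_{-2}=0, p_{-1}=1, q_{-2}=1, q_{-1}=0), until the denominator exceeds 42:
  i=0: a_0=2, p_0 = 2*1 + 0 = 2, q_0 = 2*0 + 1 = 1.
  i=1: a_1=1, p_1 = 1*2 + 1 = 3, q_1 = 1*1 + 0 = 1.
  i=2: a_2=5, p_2 = 5*3 + 2 = 17, q_2 = 5*1 + 1 = 6.
  i=3: a_3=1, p_3 = 1*17 + 3 = 20, q_3 = 1*6 + 1 = 7.
  i=4: a_4=23, p_4 = 23*20 + 17 = 477, q_4 = 23*7 + 6 = 167.
q_4 = 167 > 42, so the last convergent with denominator <= 42 is p_3/q_3 = 20/7.
The closest fraction with denominator <= 42 is either p_3/q_3 or the intermediate fraction (k*p_3 + p_2)/(k*q_3 + q_2) with the largest k >= 1 whose denominator stays <= 42; these approach x as k grows, and every other convergent or intermediate fraction in range is farther away.
Largest k: floor((42 - q_2)/q_3) = floor((42 - 6)/7) = 5.
That gives (5*20 + 17)/(5*7 + 6) = 117/41.
Compare the errors: |x - 20/7| = |974*7 - 20*341|/(341*7) = 2/2387, and |x - 117/41| = |974*41 - 117*341|/(341*41) = 37/13981.
Cross-multiplying, 2*13981 = 27962 < 88319 = 37*2387, so 2/2387 is smaller: the convergent 20/7 is closer to x than 117/41.

20/7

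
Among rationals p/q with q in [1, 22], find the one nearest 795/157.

Expand x = 795/157 as a continued fraction with the Euclidean algorithm:
  795 = 5*157 + 10, so a_0 = 5.
  157 = 15*10 + 7, so a_1 = 15.
  10 = 1*7 + 3, so a_2 = 1.
  7 = 2*3 + 1, so a_3 = 2.
  3 = 3*1 + 0, so a_4 = 3.
so x = [5; 15, 1, 2, 3].
Convergents (p_i = a_i*p_{i-1} + p_{i-2}, q_i = a_i*q_{i-1} + q_{i-2} with p_{-2}=0, p_{-1}=1, q_{-2}=1, q_{-1}=0), until the denominator exceeds 22:
  i=0: a_0=5, p_0 = 5*1 + 0 = 5, q_0 = 5*0 + 1 = 1.
  i=1: a_1=15, p_1 = 15*5 + 1 = 76, q_1 = 15*1 + 0 = 15.
  i=2: a_2=1, p_2 = 1*76 + 5 = 81, q_2 = 1*15 + 1 = 16.
  i=3: a_3=2, p_3 = 2*81 + 76 = 238, q_3 = 2*16 + 15 = 47.
q_3 = 47 > 22, so the last convergent with denominator <= 22 is p_2/q_2 = 81/16.
The closest fraction with denominator <= 22 is either p_2/q_2 or the intermediate fraction (k*p_2 + p_1)/(k*q_2 + q_1) with the largest k >= 1 whose denominator stays <= 22; these approach x as k grows, and every other convergent or intermediate fraction in range is farther away.
Largest k: floor((22 - q_1)/q_2) = floor((22 - 15)/16) = 0.
Since k = 0, no intermediate fraction beyond p_2/q_2 has denominator <= 22, so the convergent 81/16 is the closest (its error is |795*16 - 81*157|/(157*16) = 3/2512).

81/16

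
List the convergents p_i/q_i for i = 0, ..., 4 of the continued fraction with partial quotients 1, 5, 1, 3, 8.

1/1, 6/5, 7/6, 27/23, 223/190

Using the convergent recurrence p_i = a_i*p_{i-1} + p_{i-2}, q_i = a_i*q_{i-1} + q_{i-2} with p_{-2}=0, p_{-1}=1, q_{-2}=1, q_{-1}=0:
  i=0: a_0=1, p_0 = 1*1 + 0 = 1, q_0 = 1*0 + 1 = 1.
  i=1: a_1=5, p_1 = 5*1 + 1 = 6, q_1 = 5*1 + 0 = 5.
  i=2: a_2=1, p_2 = 1*6 + 1 = 7, q_2 = 1*5 + 1 = 6.
  i=3: a_3=3, p_3 = 3*7 + 6 = 27, q_3 = 3*6 + 5 = 23.
  i=4: a_4=8, p_4 = 8*27 + 7 = 223, q_4 = 8*23 + 6 = 190.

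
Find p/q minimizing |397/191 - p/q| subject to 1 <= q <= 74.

106/51

Expand x = 397/191 as a continued fraction with the Euclidean algorithm:
  397 = 2*191 + 15, so a_0 = 2.
  191 = 12*15 + 11, so a_1 = 12.
  15 = 1*11 + 4, so a_2 = 1.
  11 = 2*4 + 3, so a_3 = 2.
  4 = 1*3 + 1, so a_4 = 1.
  3 = 3*1 + 0, so a_5 = 3.
so x = [2; 12, 1, 2, 1, 3].
Convergents (p_i = a_i*p_{i-1} + p_{i-2}, q_i = a_i*q_{i-1} + q_{i-2} with p_{-2}=0, p_{-1}=1, q_{-2}=1, q_{-1}=0), until the denominator exceeds 74:
  i=0: a_0=2, p_0 = 2*1 + 0 = 2, q_0 = 2*0 + 1 = 1.
  i=1: a_1=12, p_1 = 12*2 + 1 = 25, q_1 = 12*1 + 0 = 12.
  i=2: a_2=1, p_2 = 1*25 + 2 = 27, q_2 = 1*12 + 1 = 13.
  i=3: a_3=2, p_3 = 2*27 + 25 = 79, q_3 = 2*13 + 12 = 38.
  i=4: a_4=1, p_4 = 1*79 + 27 = 106, q_4 = 1*38 + 13 = 51.
  i=5: a_5=3, p_5 = 3*106 + 79 = 397, q_5 = 3*51 + 38 = 191.
q_5 = 191 > 74, so the last convergent with denominator <= 74 is p_4/q_4 = 106/51.
The closest fraction with denominator <= 74 is either p_4/q_4 or the intermediate fraction (k*p_4 + p_3)/(k*q_4 + q_3) with the largest k >= 1 whose denominator stays <= 74; these approach x as k grows, and every other convergent or intermediate fraction in range is farther away.
Largest k: floor((74 - q_3)/q_4) = floor((74 - 38)/51) = 0.
Since k = 0, no intermediate fraction beyond p_4/q_4 has denominator <= 74, so the convergent 106/51 is the closest (its error is |397*51 - 106*191|/(191*51) = 1/9741).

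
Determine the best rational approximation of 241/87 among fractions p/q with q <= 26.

Expand x = 241/87 as a continued fraction with the Euclidean algorithm:
  241 = 2*87 + 67, so a_0 = 2.
  87 = 1*67 + 20, so a_1 = 1.
  67 = 3*20 + 7, so a_2 = 3.
  20 = 2*7 + 6, so a_3 = 2.
  7 = 1*6 + 1, so a_4 = 1.
  6 = 6*1 + 0, so a_5 = 6.
so x = [2; 1, 3, 2, 1, 6].
Convergents (p_i = a_i*p_{i-1} + p_{i-2}, q_i = a_i*q_{i-1} + q_{i-2} with p_{-2}=0, p_{-1}=1, q_{-2}=1, q_{-1}=0), until the denominator exceeds 26:
  i=0: a_0=2, p_0 = 2*1 + 0 = 2, q_0 = 2*0 + 1 = 1.
  i=1: a_1=1, p_1 = 1*2 + 1 = 3, q_1 = 1*1 + 0 = 1.
  i=2: a_2=3, p_2 = 3*3 + 2 = 11, q_2 = 3*1 + 1 = 4.
  i=3: a_3=2, p_3 = 2*11 + 3 = 25, q_3 = 2*4 + 1 = 9.
  i=4: a_4=1, p_4 = 1*25 + 11 = 36, q_4 = 1*9 + 4 = 13.
  i=5: a_5=6, p_5 = 6*36 + 25 = 241, q_5 = 6*13 + 9 = 87.
q_5 = 87 > 26, so the last convergent with denominator <= 26 is p_4/q_4 = 36/13.
The closest fraction with denominator <= 26 is either p_4/q_4 or the intermediate fraction (k*p_4 + p_3)/(k*q_4 + q_3) with the largest k >= 1 whose denominator stays <= 26; these approach x as k grows, and every other convergent or intermediate fraction in range is farther away.
Largest k: floor((26 - q_3)/q_4) = floor((26 - 9)/13) = 1.
That gives (1*36 + 25)/(1*13 + 9) = 61/22.
Compare the errors: |x - 36/13| = |241*13 - 36*87|/(87*13) = 1/1131, and |x - 61/22| = |241*22 - 61*87|/(87*22) = 5/1914.
Cross-multiplying, 1*1914 = 1914 < 5655 = 5*1131, so 1/1131 is smaller: the convergent 36/13 is closer to x than 61/22.

36/13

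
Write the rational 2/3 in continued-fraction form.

[0; 1, 2]

Run the Euclidean algorithm on 2 and 3; the successive quotients are the partial quotients a_0, a_1, ... (each step inverts the fractional part left over by the previous one):
  2 = 0*3 + 2, so a_0 = 0.
  3 = 1*2 + 1, so a_1 = 1.
  2 = 2*1 + 0, so a_2 = 2.
The remainder reaches 0 after 3 divisions, so the expansion has 3 partial quotients, read off in order.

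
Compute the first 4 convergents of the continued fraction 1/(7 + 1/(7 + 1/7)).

0/1, 1/7, 7/50, 50/357

Using the convergent recurrence p_i = a_i*p_{i-1} + p_{i-2}, q_i = a_i*q_{i-1} + q_{i-2} with p_{-2}=0, p_{-1}=1, q_{-2}=1, q_{-1}=0:
  i=0: a_0=0, p_0 = 0*1 + 0 = 0, q_0 = 0*0 + 1 = 1.
  i=1: a_1=7, p_1 = 7*0 + 1 = 1, q_1 = 7*1 + 0 = 7.
  i=2: a_2=7, p_2 = 7*1 + 0 = 7, q_2 = 7*7 + 1 = 50.
  i=3: a_3=7, p_3 = 7*7 + 1 = 50, q_3 = 7*50 + 7 = 357.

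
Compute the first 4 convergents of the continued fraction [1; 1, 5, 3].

1/1, 2/1, 11/6, 35/19

Using the convergent recurrence p_i = a_i*p_{i-1} + p_{i-2}, q_i = a_i*q_{i-1} + q_{i-2} with p_{-2}=0, p_{-1}=1, q_{-2}=1, q_{-1}=0:
  i=0: a_0=1, p_0 = 1*1 + 0 = 1, q_0 = 1*0 + 1 = 1.
  i=1: a_1=1, p_1 = 1*1 + 1 = 2, q_1 = 1*1 + 0 = 1.
  i=2: a_2=5, p_2 = 5*2 + 1 = 11, q_2 = 5*1 + 1 = 6.
  i=3: a_3=3, p_3 = 3*11 + 2 = 35, q_3 = 3*6 + 1 = 19.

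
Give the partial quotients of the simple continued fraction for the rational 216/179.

Run the Euclidean algorithm on 216 and 179; the successive quotients are the partial quotients a_0, a_1, ... (each step inverts the fractional part left over by the previous one):
  216 = 1*179 + 37, so a_0 = 1.
  179 = 4*37 + 31, so a_1 = 4.
  37 = 1*31 + 6, so a_2 = 1.
  31 = 5*6 + 1, so a_3 = 5.
  6 = 6*1 + 0, so a_4 = 6.
The remainder reaches 0 after 5 divisions, so the expansion has 5 partial quotients, read off in order.

[1; 4, 1, 5, 6]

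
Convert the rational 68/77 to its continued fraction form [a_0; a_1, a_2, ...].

[0; 1, 7, 1, 1, 4]

Run the Euclidean algorithm on 68 and 77; the successive quotients are the partial quotients a_0, a_1, ... (each step inverts the fractional part left over by the previous one):
  68 = 0*77 + 68, so a_0 = 0.
  77 = 1*68 + 9, so a_1 = 1.
  68 = 7*9 + 5, so a_2 = 7.
  9 = 1*5 + 4, so a_3 = 1.
  5 = 1*4 + 1, so a_4 = 1.
  4 = 4*1 + 0, so a_5 = 4.
The remainder reaches 0 after 6 divisions, so the expansion has 6 partial quotients, read off in order.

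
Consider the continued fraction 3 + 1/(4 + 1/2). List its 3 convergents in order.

Using the convergent recurrence p_i = a_i*p_{i-1} + p_{i-2}, q_i = a_i*q_{i-1} + q_{i-2} with p_{-2}=0, p_{-1}=1, q_{-2}=1, q_{-1}=0:
  i=0: a_0=3, p_0 = 3*1 + 0 = 3, q_0 = 3*0 + 1 = 1.
  i=1: a_1=4, p_1 = 4*3 + 1 = 13, q_1 = 4*1 + 0 = 4.
  i=2: a_2=2, p_2 = 2*13 + 3 = 29, q_2 = 2*4 + 1 = 9.

3/1, 13/4, 29/9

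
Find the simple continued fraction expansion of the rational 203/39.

Run the Euclidean algorithm on 203 and 39; the successive quotients are the partial quotients a_0, a_1, ... (each step inverts the fractional part left over by the previous one):
  203 = 5*39 + 8, so a_0 = 5.
  39 = 4*8 + 7, so a_1 = 4.
  8 = 1*7 + 1, so a_2 = 1.
  7 = 7*1 + 0, so a_3 = 7.
The remainder reaches 0 after 4 divisions, so the expansion has 4 partial quotients, read off in order.

[5; 4, 1, 7]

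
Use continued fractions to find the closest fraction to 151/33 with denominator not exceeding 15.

32/7

Expand x = 151/33 as a continued fraction with the Euclidean algorithm:
  151 = 4*33 + 19, so a_0 = 4.
  33 = 1*19 + 14, so a_1 = 1.
  19 = 1*14 + 5, so a_2 = 1.
  14 = 2*5 + 4, so a_3 = 2.
  5 = 1*4 + 1, so a_4 = 1.
  4 = 4*1 + 0, so a_5 = 4.
so x = [4; 1, 1, 2, 1, 4].
Convergents (p_i = a_i*p_{i-1} + p_{i-2}, q_i = a_i*q_{i-1} + q_{i-2} with p_{-2}=0, p_{-1}=1, q_{-2}=1, q_{-1}=0), until the denominator exceeds 15:
  i=0: a_0=4, p_0 = 4*1 + 0 = 4, q_0 = 4*0 + 1 = 1.
  i=1: a_1=1, p_1 = 1*4 + 1 = 5, q_1 = 1*1 + 0 = 1.
  i=2: a_2=1, p_2 = 1*5 + 4 = 9, q_2 = 1*1 + 1 = 2.
  i=3: a_3=2, p_3 = 2*9 + 5 = 23, q_3 = 2*2 + 1 = 5.
  i=4: a_4=1, p_4 = 1*23 + 9 = 32, q_4 = 1*5 + 2 = 7.
  i=5: a_5=4, p_5 = 4*32 + 23 = 151, q_5 = 4*7 + 5 = 33.
q_5 = 33 > 15, so the last convergent with denominator <= 15 is p_4/q_4 = 32/7.
The closest fraction with denominator <= 15 is either p_4/q_4 or the intermediate fraction (k*p_4 + p_3)/(k*q_4 + q_3) with the largest k >= 1 whose denominator stays <= 15; these approach x as k grows, and every other convergent or intermediate fraction in range is farther away.
Largest k: floor((15 - q_3)/q_4) = floor((15 - 5)/7) = 1.
That gives (1*32 + 23)/(1*7 + 5) = 55/12.
Compare the errors: |x - 32/7| = |151*7 - 32*33|/(33*7) = 1/231, and |x - 55/12| = |151*12 - 55*33|/(33*12) = 3/396.
Cross-multiplying, 1*396 = 396 < 693 = 3*231, so 1/231 is smaller: the convergent 32/7 is closer to x than 55/12.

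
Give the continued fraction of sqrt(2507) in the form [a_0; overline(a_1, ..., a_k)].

[50; overline(14, 3, 2, 1, 1, 1, 1, 1, 2, 3, 14, 100)]

Write x_i = (sqrt(2507) + m_i)/d_i with (m_0, d_0) = (0, 1). a_0 = floor(sqrt(2507)) = 50, since 50^2 = 2500 <= 2507 < 2601 = 51^2.
Iterate m_{i+1} = d_i*a_i - m_i, d_{i+1} = (2507 - m_{i+1}^2)/d_i, a_{i+1} = floor((a_0 + m_{i+1})/d_{i+1}):
  m_1 = 1*50 - 0 = 50, d_1 = (2507 - 50^2)/1 = 7/1 = 7, a_1 = floor((50 + 50)/7) = 14.
  m_2 = 7*14 - 50 = 48, d_2 = (2507 - 48^2)/7 = 203/7 = 29, a_2 = floor((50 + 48)/29) = 3.
  m_3 = 29*3 - 48 = 39, d_3 = (2507 - 39^2)/29 = 986/29 = 34, a_3 = floor((50 + 39)/34) = 2.
  m_4 = 34*2 - 39 = 29, d_4 = (2507 - 29^2)/34 = 1666/34 = 49, a_4 = floor((50 + 29)/49) = 1.
  m_5 = 49*1 - 29 = 20, d_5 = (2507 - 20^2)/49 = 2107/49 = 43, a_5 = floor((50 + 20)/43) = 1.
  m_6 = 43*1 - 20 = 23, d_6 = (2507 - 23^2)/43 = 1978/43 = 46, a_6 = floor((50 + 23)/46) = 1.
  m_7 = 46*1 - 23 = 23, d_7 = (2507 - 23^2)/46 = 1978/46 = 43, a_7 = floor((50 + 23)/43) = 1.
  m_8 = 43*1 - 23 = 20, d_8 = (2507 - 20^2)/43 = 2107/43 = 49, a_8 = floor((50 + 20)/49) = 1.
  m_9 = 49*1 - 20 = 29, d_9 = (2507 - 29^2)/49 = 1666/49 = 34, a_9 = floor((50 + 29)/34) = 2.
  m_10 = 34*2 - 29 = 39, d_10 = (2507 - 39^2)/34 = 986/34 = 29, a_10 = floor((50 + 39)/29) = 3.
  m_11 = 29*3 - 39 = 48, d_11 = (2507 - 48^2)/29 = 203/29 = 7, a_11 = floor((50 + 48)/7) = 14.
  m_12 = 7*14 - 48 = 50, d_12 = (2507 - 50^2)/7 = 7/7 = 1, a_12 = floor((50 + 50)/1) = 100.
  m_13 = 1*100 - 50 = 50, d_13 = (2507 - 50^2)/1 = 7/1 = 7: (m_13, d_13) = (m_1, d_1) = (50, 7), so from here the quotients repeat a_1, ..., a_12; the period length is 12.
Hence the expansion of sqrt(2507) is a_0 = 50 followed by the repeating block 14, 3, 2, 1, 1, 1, 1, 1, 2, 3, 14, 100 (period 12).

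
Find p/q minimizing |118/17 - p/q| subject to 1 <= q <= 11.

Expand x = 118/17 as a continued fraction with the Euclidean algorithm:
  118 = 6*17 + 16, so a_0 = 6.
  17 = 1*16 + 1, so a_1 = 1.
  16 = 16*1 + 0, so a_2 = 16.
so x = [6; 1, 16].
Convergents (p_i = a_i*p_{i-1} + p_{i-2}, q_i = a_i*q_{i-1} + q_{i-2} with p_{-2}=0, p_{-1}=1, q_{-2}=1, q_{-1}=0), until the denominator exceeds 11:
  i=0: a_0=6, p_0 = 6*1 + 0 = 6, q_0 = 6*0 + 1 = 1.
  i=1: a_1=1, p_1 = 1*6 + 1 = 7, q_1 = 1*1 + 0 = 1.
  i=2: a_2=16, p_2 = 16*7 + 6 = 118, q_2 = 16*1 + 1 = 17.
q_2 = 17 > 11, so the last convergent with denominator <= 11 is p_1/q_1 = 7/1.
The closest fraction with denominator <= 11 is either p_1/q_1 or the intermediate fraction (k*p_1 + p_0)/(k*q_1 + q_0) with the largest k >= 1 whose denominator stays <= 11; these approach x as k grows, and every other convergent or intermediate fraction in range is farther away.
Largest k: floor((11 - q_0)/q_1) = floor((11 - 1)/1) = 10.
That gives (10*7 + 6)/(10*1 + 1) = 76/11.
Compare the errors: |x - 7/1| = |118*1 - 7*17|/(17*1) = 1/17, and |x - 76/11| = |118*11 - 76*17|/(17*11) = 6/187.
Cross-multiplying, 6*17 = 102 < 187 = 1*187, so 6/187 is smaller: the intermediate fraction 76/11 is closer to x than 7/1.

76/11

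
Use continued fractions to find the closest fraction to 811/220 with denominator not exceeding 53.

Expand x = 811/220 as a continued fraction with the Euclidean algorithm:
  811 = 3*220 + 151, so a_0 = 3.
  220 = 1*151 + 69, so a_1 = 1.
  151 = 2*69 + 13, so a_2 = 2.
  69 = 5*13 + 4, so a_3 = 5.
  13 = 3*4 + 1, so a_4 = 3.
  4 = 4*1 + 0, so a_5 = 4.
so x = [3; 1, 2, 5, 3, 4].
Convergents (p_i = a_i*p_{i-1} + p_{i-2}, q_i = a_i*q_{i-1} + q_{i-2} with p_{-2}=0, p_{-1}=1, q_{-2}=1, q_{-1}=0), until the denominator exceeds 53:
  i=0: a_0=3, p_0 = 3*1 + 0 = 3, q_0 = 3*0 + 1 = 1.
  i=1: a_1=1, p_1 = 1*3 + 1 = 4, q_1 = 1*1 + 0 = 1.
  i=2: a_2=2, p_2 = 2*4 + 3 = 11, q_2 = 2*1 + 1 = 3.
  i=3: a_3=5, p_3 = 5*11 + 4 = 59, q_3 = 5*3 + 1 = 16.
  i=4: a_4=3, p_4 = 3*59 + 11 = 188, q_4 = 3*16 + 3 = 51.
  i=5: a_5=4, p_5 = 4*188 + 59 = 811, q_5 = 4*51 + 16 = 220.
q_5 = 220 > 53, so the last convergent with denominator <= 53 is p_4/q_4 = 188/51.
The closest fraction with denominator <= 53 is either p_4/q_4 or the intermediate fraction (k*p_4 + p_3)/(k*q_4 + q_3) with the largest k >= 1 whose denominator stays <= 53; these approach x as k grows, and every other convergent or intermediate fraction in range is farther away.
Largest k: floor((53 - q_3)/q_4) = floor((53 - 16)/51) = 0.
Since k = 0, no intermediate fraction beyond p_4/q_4 has denominator <= 53, so the convergent 188/51 is the closest (its error is |811*51 - 188*220|/(220*51) = 1/11220).

188/51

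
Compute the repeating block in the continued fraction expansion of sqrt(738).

[27; (6, 54)]

Write x_i = (sqrt(738) + m_i)/d_i with (m_0, d_0) = (0, 1). a_0 = floor(sqrt(738)) = 27, since 27^2 = 729 <= 738 < 784 = 28^2.
Iterate m_{i+1} = d_i*a_i - m_i, d_{i+1} = (738 - m_{i+1}^2)/d_i, a_{i+1} = floor((a_0 + m_{i+1})/d_{i+1}):
  m_1 = 1*27 - 0 = 27, d_1 = (738 - 27^2)/1 = 9/1 = 9, a_1 = floor((27 + 27)/9) = 6.
  m_2 = 9*6 - 27 = 27, d_2 = (738 - 27^2)/9 = 9/9 = 1, a_2 = floor((27 + 27)/1) = 54.
  m_3 = 1*54 - 27 = 27, d_3 = (738 - 27^2)/1 = 9/1 = 9: (m_3, d_3) = (m_1, d_1) = (27, 9), so from here the quotients repeat a_1, a_2; the period length is 2.
Hence the expansion of sqrt(738) is a_0 = 27 followed by the repeating block 6, 54 (period 2).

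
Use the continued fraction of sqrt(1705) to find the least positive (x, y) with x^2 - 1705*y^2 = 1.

(x, y) = (991, 24)

First expand sqrt(1705) as a continued fraction. With x_i = (sqrt(1705) + m_i)/d_i and (m_0, d_0) = (0, 1): a_0 = floor(sqrt(1705)) = 41, since 41^2 = 1681 <= 1705 < 1764 = 42^2.
Iterate m_{i+1} = d_i*a_i - m_i, d_{i+1} = (1705 - m_{i+1}^2)/d_i, a_{i+1} = floor((a_0 + m_{i+1})/d_{i+1}):
  m_1 = 1*41 - 0 = 41, d_1 = (1705 - 41^2)/1 = 24/1 = 24, a_1 = floor((41 + 41)/24) = 3.
  m_2 = 24*3 - 41 = 31, d_2 = (1705 - 31^2)/24 = 744/24 = 31, a_2 = floor((41 + 31)/31) = 2.
  m_3 = 31*2 - 31 = 31, d_3 = (1705 - 31^2)/31 = 744/31 = 24, a_3 = floor((41 + 31)/24) = 3.
  m_4 = 24*3 - 31 = 41, d_4 = (1705 - 41^2)/24 = 24/24 = 1, a_4 = floor((41 + 41)/1) = 82.
  m_5 = 1*82 - 41 = 41, d_5 = (1705 - 41^2)/1 = 24/1 = 24: (m_5, d_5) = (m_1, d_1) = (41, 24), so from here the quotients repeat a_1, ..., a_4; the period length is 4.
So sqrt(1705) = [41; (3, 2, 3, 82)] with period length k = 4.
k is even, so the fundamental solution of x^2 - 1705y^2 = 1 is (p_{k-1}, q_{k-1}) = (p_3, q_3); compute convergents through index 3.
Convergents (p_i = a_i*p_{i-1} + p_{i-2}, q_i = a_i*q_{i-1} + q_{i-2} with p_{-2}=0, p_{-1}=1, q_{-2}=1, q_{-1}=0):
  i=0: a_0=41, p_0 = 41*1 + 0 = 41, q_0 = 41*0 + 1 = 1.
  i=1: a_1=3, p_1 = 3*41 + 1 = 124, q_1 = 3*1 + 0 = 3.
  i=2: a_2=2, p_2 = 2*124 + 41 = 289, q_2 = 2*3 + 1 = 7.
  i=3: a_3=3, p_3 = 3*289 + 124 = 991, q_3 = 3*7 + 3 = 24.
Check: 991^2 - 1705*24^2 = 982081 - 982080 = 1, so (x, y) = (991, 24) solves the equation, and by the theorem it is the least positive solution.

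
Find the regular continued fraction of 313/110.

[2; 1, 5, 2, 8]

Run the Euclidean algorithm on 313 and 110; the successive quotients are the partial quotients a_0, a_1, ... (each step inverts the fractional part left over by the previous one):
  313 = 2*110 + 93, so a_0 = 2.
  110 = 1*93 + 17, so a_1 = 1.
  93 = 5*17 + 8, so a_2 = 5.
  17 = 2*8 + 1, so a_3 = 2.
  8 = 8*1 + 0, so a_4 = 8.
The remainder reaches 0 after 5 divisions, so the expansion has 5 partial quotients, read off in order.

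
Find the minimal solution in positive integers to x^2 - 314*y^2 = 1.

First expand sqrt(314) as a continued fraction. With x_i = (sqrt(314) + m_i)/d_i and (m_0, d_0) = (0, 1): a_0 = floor(sqrt(314)) = 17, since 17^2 = 289 <= 314 < 324 = 18^2.
Iterate m_{i+1} = d_i*a_i - m_i, d_{i+1} = (314 - m_{i+1}^2)/d_i, a_{i+1} = floor((a_0 + m_{i+1})/d_{i+1}):
  m_1 = 1*17 - 0 = 17, d_1 = (314 - 17^2)/1 = 25/1 = 25, a_1 = floor((17 + 17)/25) = 1.
  m_2 = 25*1 - 17 = 8, d_2 = (314 - 8^2)/25 = 250/25 = 10, a_2 = floor((17 + 8)/10) = 2.
  m_3 = 10*2 - 8 = 12, d_3 = (314 - 12^2)/10 = 170/10 = 17, a_3 = floor((17 + 12)/17) = 1.
  m_4 = 17*1 - 12 = 5, d_4 = (314 - 5^2)/17 = 289/17 = 17, a_4 = floor((17 + 5)/17) = 1.
  m_5 = 17*1 - 5 = 12, d_5 = (314 - 12^2)/17 = 170/17 = 10, a_5 = floor((17 + 12)/10) = 2.
  m_6 = 10*2 - 12 = 8, d_6 = (314 - 8^2)/10 = 250/10 = 25, a_6 = floor((17 + 8)/25) = 1.
  m_7 = 25*1 - 8 = 17, d_7 = (314 - 17^2)/25 = 25/25 = 1, a_7 = floor((17 + 17)/1) = 34.
  m_8 = 1*34 - 17 = 17, d_8 = (314 - 17^2)/1 = 25/1 = 25: (m_8, d_8) = (m_1, d_1) = (17, 25), so from here the quotients repeat a_1, ..., a_7; the period length is 7.
So sqrt(314) = [17; (1, 2, 1, 1, 2, 1, 34)] with period length k = 7.
k is odd, so (p_{k-1}, q_{k-1}) only solves x^2 - 314y^2 = -1 and the fundamental solution of x^2 - 314y^2 = 1 is (p_{2k-1}, q_{2k-1}) = (p_13, q_13); compute convergents through index 13, running through the period twice.
Convergents (p_i = a_i*p_{i-1} + p_{i-2}, q_i = a_i*q_{i-1} + q_{i-2} with p_{-2}=0, p_{-1}=1, q_{-2}=1, q_{-1}=0):
  i=0: a_0=17, p_0 = 17*1 + 0 = 17, q_0 = 17*0 + 1 = 1.
  i=1: a_1=1, p_1 = 1*17 + 1 = 18, q_1 = 1*1 + 0 = 1.
  i=2: a_2=2, p_2 = 2*18 + 17 = 53, q_2 = 2*1 + 1 = 3.
  i=3: a_3=1, p_3 = 1*53 + 18 = 71, q_3 = 1*3 + 1 = 4.
  i=4: a_4=1, p_4 = 1*71 + 53 = 124, q_4 = 1*4 + 3 = 7.
  i=5: a_5=2, p_5 = 2*124 + 71 = 319, q_5 = 2*7 + 4 = 18.
  i=6: a_6=1, p_6 = 1*319 + 124 = 443, q_6 = 1*18 + 7 = 25.
  i=7: a_7=34, p_7 = 34*443 + 319 = 15381, q_7 = 34*25 + 18 = 868.
  i=8: a_8=1, p_8 = 1*15381 + 443 = 15824, q_8 = 1*868 + 25 = 893.
  i=9: a_9=2, p_9 = 2*15824 + 15381 = 47029, q_9 = 2*893 + 868 = 2654.
  i=10: a_10=1, p_10 = 1*47029 + 15824 = 62853, q_10 = 1*2654 + 893 = 3547.
  i=11: a_11=1, p_11 = 1*62853 + 47029 = 109882, q_11 = 1*3547 + 2654 = 6201.
  i=12: a_12=2, p_12 = 2*109882 + 62853 = 282617, q_12 = 2*6201 + 3547 = 15949.
  i=13: a_13=1, p_13 = 1*282617 + 109882 = 392499, q_13 = 1*15949 + 6201 = 22150.
Indeed p_6^2 - 314*q_6^2 = 196249 - 196250 = -1, not +1.
Check: 392499^2 - 314*22150^2 = 154055465001 - 154055465000 = 1, so (x, y) = (392499, 22150) solves the equation, and by the theorem it is the least positive solution.

(x, y) = (392499, 22150)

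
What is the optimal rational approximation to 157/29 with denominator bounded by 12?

Expand x = 157/29 as a continued fraction with the Euclidean algorithm:
  157 = 5*29 + 12, so a_0 = 5.
  29 = 2*12 + 5, so a_1 = 2.
  12 = 2*5 + 2, so a_2 = 2.
  5 = 2*2 + 1, so a_3 = 2.
  2 = 2*1 + 0, so a_4 = 2.
so x = [5; 2, 2, 2, 2].
Convergents (p_i = a_i*p_{i-1} + p_{i-2}, q_i = a_i*q_{i-1} + q_{i-2} with p_{-2}=0, p_{-1}=1, q_{-2}=1, q_{-1}=0), until the denominator exceeds 12:
  i=0: a_0=5, p_0 = 5*1 + 0 = 5, q_0 = 5*0 + 1 = 1.
  i=1: a_1=2, p_1 = 2*5 + 1 = 11, q_1 = 2*1 + 0 = 2.
  i=2: a_2=2, p_2 = 2*11 + 5 = 27, q_2 = 2*2 + 1 = 5.
  i=3: a_3=2, p_3 = 2*27 + 11 = 65, q_3 = 2*5 + 2 = 12.
  i=4: a_4=2, p_4 = 2*65 + 27 = 157, q_4 = 2*12 + 5 = 29.
q_4 = 29 > 12, so the last convergent with denominator <= 12 is p_3/q_3 = 65/12.
The closest fraction with denominator <= 12 is either p_3/q_3 or the intermediate fraction (k*p_3 + p_2)/(k*q_3 + q_2) with the largest k >= 1 whose denominator stays <= 12; these approach x as k grows, and every other convergent or intermediate fraction in range is farther away.
Largest k: floor((12 - q_2)/q_3) = floor((12 - 5)/12) = 0.
Since k = 0, no intermediate fraction beyond p_3/q_3 has denominator <= 12, so the convergent 65/12 is the closest (its error is |157*12 - 65*29|/(29*12) = 1/348).

65/12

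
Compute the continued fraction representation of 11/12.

[0; 1, 11]

Run the Euclidean algorithm on 11 and 12; the successive quotients are the partial quotients a_0, a_1, ... (each step inverts the fractional part left over by the previous one):
  11 = 0*12 + 11, so a_0 = 0.
  12 = 1*11 + 1, so a_1 = 1.
  11 = 11*1 + 0, so a_2 = 11.
The remainder reaches 0 after 3 divisions, so the expansion has 3 partial quotients, read off in order.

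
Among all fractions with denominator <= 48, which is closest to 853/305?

123/44

Expand x = 853/305 as a continued fraction with the Euclidean algorithm:
  853 = 2*305 + 243, so a_0 = 2.
  305 = 1*243 + 62, so a_1 = 1.
  243 = 3*62 + 57, so a_2 = 3.
  62 = 1*57 + 5, so a_3 = 1.
  57 = 11*5 + 2, so a_4 = 11.
  5 = 2*2 + 1, so a_5 = 2.
  2 = 2*1 + 0, so a_6 = 2.
so x = [2; 1, 3, 1, 11, 2, 2].
Convergents (p_i = a_i*p_{i-1} + p_{i-2}, q_i = a_i*q_{i-1} + q_{i-2} with p_{-2}=0, p_{-1}=1, q_{-2}=1, q_{-1}=0), until the denominator exceeds 48:
  i=0: a_0=2, p_0 = 2*1 + 0 = 2, q_0 = 2*0 + 1 = 1.
  i=1: a_1=1, p_1 = 1*2 + 1 = 3, q_1 = 1*1 + 0 = 1.
  i=2: a_2=3, p_2 = 3*3 + 2 = 11, q_2 = 3*1 + 1 = 4.
  i=3: a_3=1, p_3 = 1*11 + 3 = 14, q_3 = 1*4 + 1 = 5.
  i=4: a_4=11, p_4 = 11*14 + 11 = 165, q_4 = 11*5 + 4 = 59.
q_4 = 59 > 48, so the last convergent with denominator <= 48 is p_3/q_3 = 14/5.
The closest fraction with denominator <= 48 is either p_3/q_3 or the intermediate fraction (k*p_3 + p_2)/(k*q_3 + q_2) with the largest k >= 1 whose denominator stays <= 48; these approach x as k grows, and every other convergent or intermediate fraction in range is farther away.
Largest k: floor((48 - q_2)/q_3) = floor((48 - 4)/5) = 8.
That gives (8*14 + 11)/(8*5 + 4) = 123/44.
Compare the errors: |x - 14/5| = |853*5 - 14*305|/(305*5) = 5/1525, and |x - 123/44| = |853*44 - 123*305|/(305*44) = 17/13420.
Cross-multiplying, 17*1525 = 25925 < 67100 = 5*13420, so 17/13420 is smaller: the intermediate fraction 123/44 is closer to x than 14/5.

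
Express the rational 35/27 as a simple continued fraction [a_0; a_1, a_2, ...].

Run the Euclidean algorithm on 35 and 27; the successive quotients are the partial quotients a_0, a_1, ... (each step inverts the fractional part left over by the previous one):
  35 = 1*27 + 8, so a_0 = 1.
  27 = 3*8 + 3, so a_1 = 3.
  8 = 2*3 + 2, so a_2 = 2.
  3 = 1*2 + 1, so a_3 = 1.
  2 = 2*1 + 0, so a_4 = 2.
The remainder reaches 0 after 5 divisions, so the expansion has 5 partial quotients, read off in order.

[1; 3, 2, 1, 2]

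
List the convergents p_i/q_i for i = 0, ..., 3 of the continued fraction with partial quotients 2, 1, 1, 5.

Using the convergent recurrence p_i = a_i*p_{i-1} + p_{i-2}, q_i = a_i*q_{i-1} + q_{i-2} with p_{-2}=0, p_{-1}=1, q_{-2}=1, q_{-1}=0:
  i=0: a_0=2, p_0 = 2*1 + 0 = 2, q_0 = 2*0 + 1 = 1.
  i=1: a_1=1, p_1 = 1*2 + 1 = 3, q_1 = 1*1 + 0 = 1.
  i=2: a_2=1, p_2 = 1*3 + 2 = 5, q_2 = 1*1 + 1 = 2.
  i=3: a_3=5, p_3 = 5*5 + 3 = 28, q_3 = 5*2 + 1 = 11.

2/1, 3/1, 5/2, 28/11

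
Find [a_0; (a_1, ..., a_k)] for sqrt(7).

Write x_i = (sqrt(7) + m_i)/d_i with (m_0, d_0) = (0, 1). a_0 = floor(sqrt(7)) = 2, since 2^2 = 4 <= 7 < 9 = 3^2.
Iterate m_{i+1} = d_i*a_i - m_i, d_{i+1} = (7 - m_{i+1}^2)/d_i, a_{i+1} = floor((a_0 + m_{i+1})/d_{i+1}):
  m_1 = 1*2 - 0 = 2, d_1 = (7 - 2^2)/1 = 3/1 = 3, a_1 = floor((2 + 2)/3) = 1.
  m_2 = 3*1 - 2 = 1, d_2 = (7 - 1^2)/3 = 6/3 = 2, a_2 = floor((2 + 1)/2) = 1.
  m_3 = 2*1 - 1 = 1, d_3 = (7 - 1^2)/2 = 6/2 = 3, a_3 = floor((2 + 1)/3) = 1.
  m_4 = 3*1 - 1 = 2, d_4 = (7 - 2^2)/3 = 3/3 = 1, a_4 = floor((2 + 2)/1) = 4.
  m_5 = 1*4 - 2 = 2, d_5 = (7 - 2^2)/1 = 3/1 = 3: (m_5, d_5) = (m_1, d_1) = (2, 3), so from here the quotients repeat a_1, ..., a_4; the period length is 4.
Hence the expansion of sqrt(7) is a_0 = 2 followed by the repeating block 1, 1, 1, 4 (period 4).

[2; (1, 1, 1, 4)]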